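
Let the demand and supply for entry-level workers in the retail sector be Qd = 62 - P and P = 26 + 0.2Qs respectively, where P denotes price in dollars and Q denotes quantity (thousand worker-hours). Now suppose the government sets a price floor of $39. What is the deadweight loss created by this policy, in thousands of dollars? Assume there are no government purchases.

29.4

Rearranging supply gives Qs = 5P - 130. Equilibrium: 62 - P = 5P - 130, so 192 = 6P and P* = 32, Q* = 30.
Since 39 > 32, the floor is binding.
At P = 39: Qd = 62 - 39 = 23 and Qs = 5·39 - 130 = 65.
Quantity traded falls to 23. At Q = 23 the demand price is 62 - 23 = 39 and the supply price is (130 + 23)/5 = 30.6.
Deadweight loss = ½ · (39 - 30.6) · (30 - 23) = ½ · 8.4 · 7 = 29.4.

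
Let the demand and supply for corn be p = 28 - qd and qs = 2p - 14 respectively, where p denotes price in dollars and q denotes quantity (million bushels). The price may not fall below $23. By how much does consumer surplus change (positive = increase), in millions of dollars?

Rearranging demand gives qd = 28 - p. Equilibrium: 28 - p = 2p - 14, so 42 = 3p and p* = 14, q* = 14.
Since 23 > 14, the floor is binding.
At p = 23: qd = 28 - 23 = 5 and qs = 2·23 - 14 = 32.
Consumer surplus without the control is ½ · (28 - 14) · 14 = 98.
With the floor, consumers buy 5 units at 23, so CS = ½ · (28 - 23) · 5 = 12.5.
Change in consumer surplus = 12.5 - 98 = -85.5.

-85.5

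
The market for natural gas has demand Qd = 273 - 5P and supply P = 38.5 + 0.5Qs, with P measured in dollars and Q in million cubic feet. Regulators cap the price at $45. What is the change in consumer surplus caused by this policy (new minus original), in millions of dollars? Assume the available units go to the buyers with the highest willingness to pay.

Rearranging supply gives Qs = 2P - 77. Equilibrium: 273 - 5P = 2P - 77, so 350 = 7P and P* = 50, Q* = 23.
The ceiling of 45 is below the equilibrium price 50, so it binds.
At P = 45: Qd = 273 - 5·45 = 48 and Qs = 2·45 - 77 = 13.
Consumer surplus without the control is ½ · (54.6 - 50) · 23 = 52.9.
With the ceiling, 13 units are sold at 45 (assume they go to the highest-value buyers). The demand price at Q = 13 is 52, so CS = ½ · [(54.6 - 45) + (52 - 45)] · 13 = 107.9.
Change in consumer surplus = 107.9 - 52.9 = 55.

55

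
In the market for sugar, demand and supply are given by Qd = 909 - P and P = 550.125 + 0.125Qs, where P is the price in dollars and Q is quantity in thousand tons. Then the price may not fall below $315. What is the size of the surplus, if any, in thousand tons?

Rearranging supply gives Qs = 8P - 4401. In a free market, 909 - P = 8P - 4401 gives the equilibrium P* = 590, Q* = 319.
Since 315 is below P* = 590, the floor does not bind and the free-market outcome prevails.
Since the control does not bind, there is no surplus.

0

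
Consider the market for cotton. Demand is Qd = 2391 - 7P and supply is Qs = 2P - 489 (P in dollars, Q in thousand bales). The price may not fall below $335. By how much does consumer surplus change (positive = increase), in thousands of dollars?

-1477.5

Without the control the market clears where 2391 - 7P = 2P - 489, i.e. P* = 320 and Q* = 151.
The floor of 335 is above the equilibrium price 320, so it binds.
At P = 335: Qd = 2391 - 7·335 = 46 and Qs = 2·335 - 489 = 181.
Consumer surplus without the control is ½ · (2391/7 - 320) · 151 = 22801/14.
With the floor, consumers buy 46 units at 335, so CS = ½ · (2391/7 - 335) · 46 = 1058/7.
Change in consumer surplus = 1058/7 - 22801/14 = -1477.5.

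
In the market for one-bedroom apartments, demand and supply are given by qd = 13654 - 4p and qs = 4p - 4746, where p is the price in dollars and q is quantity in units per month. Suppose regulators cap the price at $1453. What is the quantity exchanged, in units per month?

In a free market, 13654 - 4p = 4p - 4746 gives the equilibrium p* = 2300, q* = 4454.
Since 1453 < 2300, the ceiling is binding.
At p = 1453: qd = 13654 - 4·1453 = 7842 and qs = 4·1453 - 4746 = 1066.
The quantity actually transacted is the short side, supply: 1066.

1066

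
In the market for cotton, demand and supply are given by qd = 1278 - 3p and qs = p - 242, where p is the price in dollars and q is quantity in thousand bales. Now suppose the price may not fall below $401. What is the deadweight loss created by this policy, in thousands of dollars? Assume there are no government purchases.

In a free market, 1278 - 3p = p - 242 gives the equilibrium p* = 380, q* = 138.
Since 401 > 380, the floor is binding.
At p = 401: qd = 1278 - 3·401 = 75 and qs = 401 - 242 = 159.
Quantity traded falls to 75. At q = 75 the demand price is (1278 - 75)/3 = 401 and the supply price is 242 + 75 = 317.
Deadweight loss = ½ · (401 - 317) · (138 - 75) = ½ · 84 · 63 = 2646.

2646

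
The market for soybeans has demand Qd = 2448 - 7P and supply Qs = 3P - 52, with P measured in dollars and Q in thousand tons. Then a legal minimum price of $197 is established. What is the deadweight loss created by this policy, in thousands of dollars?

0

Equilibrium: 2448 - 7P = 3P - 52, so 2500 = 10P and P* = 250, Q* = 698.
Since 197 is below P* = 250, the floor does not bind and the free-market outcome prevails.
Since the control does not bind, no trades are prevented and deadweight loss is zero.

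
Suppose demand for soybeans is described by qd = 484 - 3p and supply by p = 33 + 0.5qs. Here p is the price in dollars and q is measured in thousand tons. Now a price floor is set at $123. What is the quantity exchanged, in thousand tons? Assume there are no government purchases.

115

Rearranging supply gives qs = 2p - 66. Setting quantity demanded equal to quantity supplied, 484 - 3p = 2p - 66, gives p* = 110 and q* = 154.
Since 123 > 110, the floor is binding.
At p = 123: qd = 484 - 3·123 = 115 and qs = 2·123 - 66 = 180.
The quantity actually transacted is the short side, demand: 115.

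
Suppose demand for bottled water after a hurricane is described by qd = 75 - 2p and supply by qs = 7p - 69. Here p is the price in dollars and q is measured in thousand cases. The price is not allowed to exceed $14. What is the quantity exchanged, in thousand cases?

Without the control the market clears where 75 - 2p = 7p - 69, i.e. p* = 16 and q* = 43.
The ceiling of 14 is below the equilibrium price 16, so it binds.
At p = 14: qd = 75 - 2·14 = 47 and qs = 7·14 - 69 = 29.
The quantity actually transacted is the short side, supply: 29.

29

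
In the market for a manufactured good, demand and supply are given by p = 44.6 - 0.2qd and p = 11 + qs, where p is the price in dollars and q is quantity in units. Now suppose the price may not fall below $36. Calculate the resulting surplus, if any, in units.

Rearranging demand gives qd = 223 - 5p; rearranging supply gives qs = p - 11. Equilibrium: 223 - 5p = p - 11, so 234 = 6p and p* = 39, q* = 28.
Since 36 is below p* = 39, the floor does not bind and the free-market outcome prevails.
Since the control does not bind, there is no surplus.

0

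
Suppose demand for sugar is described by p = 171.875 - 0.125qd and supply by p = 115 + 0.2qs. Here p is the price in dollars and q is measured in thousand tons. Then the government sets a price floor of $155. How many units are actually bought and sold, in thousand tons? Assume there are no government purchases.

Rearranging demand gives qd = 1375 - 8p; rearranging supply gives qs = 5p - 575. Without the control the market clears where 1375 - 8p = 5p - 575, i.e. p* = 150 and q* = 175.
Because the floor (155) lies above the market-clearing price, it is binding.
At p = 155: qd = 1375 - 8·155 = 135 and qs = 5·155 - 575 = 200.
The quantity actually transacted is the short side, demand: 135.

135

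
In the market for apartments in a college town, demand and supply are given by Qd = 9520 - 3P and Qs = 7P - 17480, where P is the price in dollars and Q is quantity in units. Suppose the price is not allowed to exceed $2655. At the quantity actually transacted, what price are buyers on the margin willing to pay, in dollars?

2805

Without the control the market clears where 9520 - 3P = 7P - 17480, i.e. P* = 2700 and Q* = 1420.
The ceiling of 2655 is below the equilibrium price 2700, so it binds.
At P = 2655: Qd = 9520 - 3·2655 = 1555 and Qs = 7·2655 - 17480 = 1105.
Only 1105 units reach the market. On the demand curve, the marginal buyer's willingness to pay at Q = 1105 is (9520 - 1105)/3 = 2805.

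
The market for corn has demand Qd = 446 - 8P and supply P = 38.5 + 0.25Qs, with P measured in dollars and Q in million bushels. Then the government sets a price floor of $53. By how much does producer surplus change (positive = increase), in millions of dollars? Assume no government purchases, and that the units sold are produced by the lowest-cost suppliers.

-6

Rearranging supply gives Qs = 4P - 154. Without the control the market clears where 446 - 8P = 4P - 154, i.e. P* = 50 and Q* = 46.
Since 53 > 50, the floor is binding.
At P = 53: Qd = 446 - 8·53 = 22 and Qs = 4·53 - 154 = 58.
Producer surplus without the control is ½ · (50 - 38.5) · 46 = 264.5.
With the floor, 22 units are sold at 53. The supply price at Q = 22 is 44, so PS = ½ · [(53 - 38.5) + (53 - 44)] · 22 = 258.5.
Change in producer surplus = 258.5 - 264.5 = -6.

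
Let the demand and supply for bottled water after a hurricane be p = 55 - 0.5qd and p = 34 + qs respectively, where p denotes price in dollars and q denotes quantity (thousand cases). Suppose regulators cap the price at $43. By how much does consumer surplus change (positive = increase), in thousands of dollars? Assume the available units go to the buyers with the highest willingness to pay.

38.75

Rearranging demand gives qd = 110 - 2p; rearranging supply gives qs = p - 34. Setting quantity demanded equal to quantity supplied, 110 - 2p = p - 34, gives p* = 48 and q* = 14.
The ceiling of 43 is below the equilibrium price 48, so it binds.
At p = 43: qd = 110 - 2·43 = 24 and qs = 43 - 34 = 9.
Consumer surplus without the control is ½ · (55 - 48) · 14 = 49.
With the ceiling, 9 units are sold at 43 (assume they go to the highest-value buyers). The demand price at q = 9 is 50.5, so CS = ½ · [(55 - 43) + (50.5 - 43)] · 9 = 87.75.
Change in consumer surplus = 87.75 - 49 = 38.75.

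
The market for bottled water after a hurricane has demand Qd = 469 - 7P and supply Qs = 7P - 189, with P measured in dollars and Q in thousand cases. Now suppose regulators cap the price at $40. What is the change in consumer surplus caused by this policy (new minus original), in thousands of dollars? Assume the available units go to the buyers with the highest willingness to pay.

465.5

Without the control the market clears where 469 - 7P = 7P - 189, i.e. P* = 47 and Q* = 140.
Because the ceiling (40) lies below the market-clearing price, it is binding.
At P = 40: Qd = 469 - 7·40 = 189 and Qs = 7·40 - 189 = 91.
Consumer surplus without the control is ½ · (67 - 47) · 140 = 1400.
With the ceiling, 91 units are sold at 40 (assume they go to the highest-value buyers). The demand price at Q = 91 is 54, so CS = ½ · [(67 - 40) + (54 - 40)] · 91 = 1865.5.
Change in consumer surplus = 1865.5 - 1400 = 465.5.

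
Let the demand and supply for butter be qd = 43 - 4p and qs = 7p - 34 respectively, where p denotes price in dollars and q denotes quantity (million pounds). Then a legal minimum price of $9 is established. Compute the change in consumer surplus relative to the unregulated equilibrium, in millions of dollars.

-22

Equilibrium: 43 - 4p = 7p - 34, so 77 = 11p and p* = 7, q* = 15.
The floor of 9 is above the equilibrium price 7, so it binds.
At p = 9: qd = 43 - 4·9 = 7 and qs = 7·9 - 34 = 29.
Consumer surplus without the control is ½ · (10.75 - 7) · 15 = 28.125.
With the floor, consumers buy 7 units at 9, so CS = ½ · (10.75 - 9) · 7 = 6.125.
Change in consumer surplus = 6.125 - 28.125 = -22.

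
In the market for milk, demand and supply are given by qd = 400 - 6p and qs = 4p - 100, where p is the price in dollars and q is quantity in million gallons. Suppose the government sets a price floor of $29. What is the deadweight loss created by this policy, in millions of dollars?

Equilibrium: 400 - 6p = 4p - 100, so 500 = 10p and p* = 50, q* = 100.
Since 29 is below p* = 50, the floor does not bind and the free-market outcome prevails.
Since the control does not bind, no trades are prevented and deadweight loss is zero.

0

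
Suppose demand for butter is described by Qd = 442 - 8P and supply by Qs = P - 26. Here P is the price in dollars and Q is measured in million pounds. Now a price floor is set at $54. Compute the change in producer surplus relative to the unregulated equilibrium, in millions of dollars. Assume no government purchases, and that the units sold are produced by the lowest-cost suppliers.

-108

Without the control the market clears where 442 - 8P = P - 26, i.e. P* = 52 and Q* = 26.
Because the floor (54) lies above the market-clearing price, it is binding.
At P = 54: Qd = 442 - 8·54 = 10 and Qs = 54 - 26 = 28.
Producer surplus without the control is ½ · (52 - 26) · 26 = 338.
With the floor, 10 units are sold at 54. The supply price at Q = 10 is 36, so PS = ½ · [(54 - 26) + (54 - 36)] · 10 = 230.
Change in producer surplus = 230 - 338 = -108.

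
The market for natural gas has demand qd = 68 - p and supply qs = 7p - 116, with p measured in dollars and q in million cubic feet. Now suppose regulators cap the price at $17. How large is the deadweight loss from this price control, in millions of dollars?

In a free market, 68 - p = 7p - 116 gives the equilibrium p* = 23, q* = 45.
The ceiling of 17 is below the equilibrium price 23, so it binds.
At p = 17: qd = 68 - 17 = 51 and qs = 7·17 - 116 = 3.
Quantity traded falls to 3. At q = 3 the demand price is 68 - 3 = 65 and the supply price is (116 + 3)/7 = 17.
Deadweight loss = ½ · (65 - 17) · (45 - 3) = ½ · 48 · 42 = 1008.

1008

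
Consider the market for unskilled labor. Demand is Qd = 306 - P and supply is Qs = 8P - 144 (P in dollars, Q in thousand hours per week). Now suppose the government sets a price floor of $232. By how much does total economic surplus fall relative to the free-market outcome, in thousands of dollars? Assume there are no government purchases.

In a free market, 306 - P = 8P - 144 gives the equilibrium P* = 50, Q* = 256.
Because the floor (232) lies above the market-clearing price, it is binding.
At P = 232: Qd = 306 - 232 = 74 and Qs = 8·232 - 144 = 1712.
Quantity traded falls to 74. At Q = 74 the demand price is 306 - 74 = 232 and the supply price is (144 + 74)/8 = 27.25.
Deadweight loss = ½ · (232 - 27.25) · (256 - 74) = ½ · 204.75 · 182 = 18632.25.

18632.25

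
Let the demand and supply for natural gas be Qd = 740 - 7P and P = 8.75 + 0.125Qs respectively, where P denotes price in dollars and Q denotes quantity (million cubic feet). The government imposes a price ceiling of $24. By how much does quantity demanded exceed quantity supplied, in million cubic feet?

450

Rearranging supply gives Qs = 8P - 70. Setting quantity demanded equal to quantity supplied, 740 - 7P = 8P - 70, gives P* = 54 and Q* = 362.
The ceiling of 24 is below the equilibrium price 54, so it binds.
At P = 24: Qd = 740 - 7·24 = 572 and Qs = 8·24 - 70 = 122.
Shortage = Qd - Qs = 572 - 122 = 450.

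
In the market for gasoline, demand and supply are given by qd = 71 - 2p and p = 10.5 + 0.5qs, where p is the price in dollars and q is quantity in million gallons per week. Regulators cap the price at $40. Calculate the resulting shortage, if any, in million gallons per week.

Rearranging supply gives qs = 2p - 21. In a free market, 71 - 2p = 2p - 21 gives the equilibrium p* = 23, q* = 25.
The ceiling of 40 is above the equilibrium price 23, so it is not binding; the market clears at p* = 23, q* = 25.
Since the control does not bind, there is no shortage.

0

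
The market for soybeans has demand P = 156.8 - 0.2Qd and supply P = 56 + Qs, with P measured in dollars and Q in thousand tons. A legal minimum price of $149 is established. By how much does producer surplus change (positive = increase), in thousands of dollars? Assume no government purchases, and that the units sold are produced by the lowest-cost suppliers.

Rearranging demand gives Qd = 784 - 5P; rearranging supply gives Qs = P - 56. Equilibrium: 784 - 5P = P - 56, so 840 = 6P and P* = 140, Q* = 84.
Because the floor (149) lies above the market-clearing price, it is binding.
At P = 149: Qd = 784 - 5·149 = 39 and Qs = 149 - 56 = 93.
Producer surplus without the control is ½ · (140 - 56) · 84 = 3528.
With the floor, 39 units are sold at 149. The supply price at Q = 39 is 95, so PS = ½ · [(149 - 56) + (149 - 95)] · 39 = 2866.5.
Change in producer surplus = 2866.5 - 3528 = -661.5.

-661.5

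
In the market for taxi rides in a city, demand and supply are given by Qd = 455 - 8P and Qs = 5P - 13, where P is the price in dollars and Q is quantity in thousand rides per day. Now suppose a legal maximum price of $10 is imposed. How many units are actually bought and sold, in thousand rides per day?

37

Equilibrium: 455 - 8P = 5P - 13, so 468 = 13P and P* = 36, Q* = 167.
Because the ceiling (10) lies below the market-clearing price, it is binding.
At P = 10: Qd = 455 - 8·10 = 375 and Qs = 5·10 - 13 = 37.
The quantity actually transacted is the short side, supply: 37.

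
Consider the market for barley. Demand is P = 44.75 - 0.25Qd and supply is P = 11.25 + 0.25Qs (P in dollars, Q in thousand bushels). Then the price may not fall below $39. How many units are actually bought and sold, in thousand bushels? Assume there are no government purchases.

23

Rearranging demand gives Qd = 179 - 4P; rearranging supply gives Qs = 4P - 45. Setting quantity demanded equal to quantity supplied, 179 - 4P = 4P - 45, gives P* = 28 and Q* = 67.
The floor of 39 is above the equilibrium price 28, so it binds.
At P = 39: Qd = 179 - 4·39 = 23 and Qs = 4·39 - 45 = 111.
The quantity actually transacted is the short side, demand: 23.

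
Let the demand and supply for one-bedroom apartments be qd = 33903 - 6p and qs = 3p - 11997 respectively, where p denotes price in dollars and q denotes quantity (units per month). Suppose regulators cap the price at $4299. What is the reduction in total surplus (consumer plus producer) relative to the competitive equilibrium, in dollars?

Without the control the market clears where 33903 - 6p = 3p - 11997, i.e. p* = 5100 and q* = 3303.
The ceiling of 4299 is below the equilibrium price 5100, so it binds.
At p = 4299: qd = 33903 - 6·4299 = 8109 and qs = 3·4299 - 11997 = 900.
Quantity traded falls to 900. At q = 900 the demand price is (33903 - 900)/6 = 5500.5 and the supply price is (11997 + 900)/3 = 4299.
Deadweight loss = ½ · (5500.5 - 4299) · (3303 - 900) = ½ · 1201.5 · 2403 = 1443602.25.

1443602.25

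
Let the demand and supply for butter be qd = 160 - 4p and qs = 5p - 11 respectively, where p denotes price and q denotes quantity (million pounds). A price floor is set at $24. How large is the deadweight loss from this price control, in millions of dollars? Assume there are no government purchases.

Equilibrium: 160 - 4p = 5p - 11, so 171 = 9p and p* = 19, q* = 84.
Since 24 > 19, the floor is binding.
At p = 24: qd = 160 - 4·24 = 64 and qs = 5·24 - 11 = 109.
Quantity traded falls to 64. At q = 64 the demand price is (160 - 64)/4 = 24 and the supply price is (11 + 64)/5 = 15.
Deadweight loss = ½ · (24 - 15) · (84 - 64) = ½ · 9 · 20 = 90.

90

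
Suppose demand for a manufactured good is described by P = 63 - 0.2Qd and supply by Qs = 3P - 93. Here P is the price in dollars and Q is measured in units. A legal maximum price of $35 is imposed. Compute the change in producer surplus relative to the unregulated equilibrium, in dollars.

Rearranging demand gives Qd = 315 - 5P. Without the control the market clears where 315 - 5P = 3P - 93, i.e. P* = 51 and Q* = 60.
Because the ceiling (35) lies below the market-clearing price, it is binding.
At P = 35: Qd = 315 - 5·35 = 140 and Qs = 3·35 - 93 = 12.
Producer surplus without the control is ½ · (51 - 31) · 60 = 600.
With the ceiling, producers sell 12 units at 35, so PS = ½ · (35 - 31) · 12 = 24.
Change in producer surplus = 24 - 600 = -576.

-576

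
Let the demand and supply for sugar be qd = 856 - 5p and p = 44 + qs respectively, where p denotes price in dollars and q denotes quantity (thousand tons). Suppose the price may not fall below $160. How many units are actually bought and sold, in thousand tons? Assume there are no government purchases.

Rearranging supply gives qs = p - 44. Without the control the market clears where 856 - 5p = p - 44, i.e. p* = 150 and q* = 106.
Because the floor (160) lies above the market-clearing price, it is binding.
At p = 160: qd = 856 - 5·160 = 56 and qs = 160 - 44 = 116.
The quantity actually transacted is the short side, demand: 56.

56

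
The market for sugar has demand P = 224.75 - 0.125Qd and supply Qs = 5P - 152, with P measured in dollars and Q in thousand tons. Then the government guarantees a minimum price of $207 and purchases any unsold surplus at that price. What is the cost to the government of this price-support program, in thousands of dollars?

Rearranging demand gives Qd = 1798 - 8P. Equilibrium: 1798 - 8P = 5P - 152, so 1950 = 13P and P* = 150, Q* = 598.
Since 207 > 150, the floor is binding.
At P = 207: Qd = 1798 - 8·207 = 142 and Qs = 5·207 - 152 = 883.
Surplus = Qs - Qd = 741.
Government expenditure = surplus × support price = 741 × 207 = 153387.

153387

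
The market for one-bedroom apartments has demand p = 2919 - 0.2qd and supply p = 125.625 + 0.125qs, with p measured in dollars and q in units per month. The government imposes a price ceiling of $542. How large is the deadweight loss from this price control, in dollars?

4502825.6

Rearranging demand gives qd = 14595 - 5p; rearranging supply gives qs = 8p - 1005. Setting quantity demanded equal to quantity supplied, 14595 - 5p = 8p - 1005, gives p* = 1200 and q* = 8595.
Because the ceiling (542) lies below the market-clearing price, it is binding.
At p = 542: qd = 14595 - 5·542 = 11885 and qs = 8·542 - 1005 = 3331.
Quantity traded falls to 3331. At q = 3331 the demand price is (14595 - 3331)/5 = 2252.8 and the supply price is (1005 + 3331)/8 = 542.
Deadweight loss = ½ · (2252.8 - 542) · (8595 - 3331) = ½ · 1710.8 · 5264 = 4502825.6.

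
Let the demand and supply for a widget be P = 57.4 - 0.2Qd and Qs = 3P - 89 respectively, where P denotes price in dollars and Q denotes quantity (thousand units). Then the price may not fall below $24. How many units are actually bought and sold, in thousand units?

52

Rearranging demand gives Qd = 287 - 5P. Setting quantity demanded equal to quantity supplied, 287 - 5P = 3P - 89, gives P* = 47 and Q* = 52.
The floor of 24 is below the equilibrium price 47, so it is not binding; the market clears at P* = 47, Q* = 52.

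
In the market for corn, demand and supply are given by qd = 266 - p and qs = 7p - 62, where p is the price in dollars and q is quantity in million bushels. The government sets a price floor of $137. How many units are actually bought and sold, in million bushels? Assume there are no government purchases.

Equilibrium: 266 - p = 7p - 62, so 328 = 8p and p* = 41, q* = 225.
Since 137 > 41, the floor is binding.
At p = 137: qd = 266 - 137 = 129 and qs = 7·137 - 62 = 897.
The quantity actually transacted is the short side, demand: 129.

129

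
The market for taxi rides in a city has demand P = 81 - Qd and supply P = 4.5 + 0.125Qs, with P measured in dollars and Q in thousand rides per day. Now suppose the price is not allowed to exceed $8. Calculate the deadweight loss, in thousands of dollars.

Rearranging demand gives Qd = 81 - P; rearranging supply gives Qs = 8P - 36. In a free market, 81 - P = 8P - 36 gives the equilibrium P* = 13, Q* = 68.
The ceiling of 8 is below the equilibrium price 13, so it binds.
At P = 8: Qd = 81 - 8 = 73 and Qs = 8·8 - 36 = 28.
Quantity traded falls to 28. At Q = 28 the demand price is 81 - 28 = 53 and the supply price is (36 + 28)/8 = 8.
Deadweight loss = ½ · (53 - 8) · (68 - 28) = ½ · 45 · 40 = 900.

900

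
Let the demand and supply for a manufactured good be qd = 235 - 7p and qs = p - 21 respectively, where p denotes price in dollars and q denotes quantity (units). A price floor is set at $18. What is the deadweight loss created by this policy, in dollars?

0

Equilibrium: 235 - 7p = p - 21, so 256 = 8p and p* = 32, q* = 11.
Since 18 is below p* = 32, the floor does not bind and the free-market outcome prevails.
Since the control does not bind, no trades are prevented and deadweight loss is zero.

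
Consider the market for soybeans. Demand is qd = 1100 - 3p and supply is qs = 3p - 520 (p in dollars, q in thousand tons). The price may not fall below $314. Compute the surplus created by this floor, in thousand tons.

264

In a free market, 1100 - 3p = 3p - 520 gives the equilibrium p* = 270, q* = 290.
Because the floor (314) lies above the market-clearing price, it is binding.
At p = 314: qd = 1100 - 3·314 = 158 and qs = 3·314 - 520 = 422.
Surplus = qs - qd = 422 - 158 = 264.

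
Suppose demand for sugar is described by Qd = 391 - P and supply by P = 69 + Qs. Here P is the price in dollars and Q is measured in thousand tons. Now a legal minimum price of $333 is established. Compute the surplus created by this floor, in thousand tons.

206

Rearranging supply gives Qs = P - 69. In a free market, 391 - P = P - 69 gives the equilibrium P* = 230, Q* = 161.
The floor of 333 is above the equilibrium price 230, so it binds.
At P = 333: Qd = 391 - 333 = 58 and Qs = 333 - 69 = 264.
Surplus = Qs - Qd = 264 - 58 = 206.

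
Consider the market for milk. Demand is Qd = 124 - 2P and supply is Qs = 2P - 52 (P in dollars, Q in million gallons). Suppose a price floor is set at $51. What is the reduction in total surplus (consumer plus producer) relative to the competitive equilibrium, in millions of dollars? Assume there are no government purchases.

98

Without the control the market clears where 124 - 2P = 2P - 52, i.e. P* = 44 and Q* = 36.
The floor of 51 is above the equilibrium price 44, so it binds.
At P = 51: Qd = 124 - 2·51 = 22 and Qs = 2·51 - 52 = 50.
Quantity traded falls to 22. At Q = 22 the demand price is (124 - 22)/2 = 51 and the supply price is (52 + 22)/2 = 37.
Deadweight loss = ½ · (51 - 37) · (36 - 22) = ½ · 14 · 14 = 98.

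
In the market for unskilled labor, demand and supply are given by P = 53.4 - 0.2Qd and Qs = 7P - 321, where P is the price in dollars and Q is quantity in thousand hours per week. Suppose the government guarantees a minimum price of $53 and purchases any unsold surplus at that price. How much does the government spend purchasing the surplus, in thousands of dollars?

2544

Rearranging demand gives Qd = 267 - 5P. Setting quantity demanded equal to quantity supplied, 267 - 5P = 7P - 321, gives P* = 49 and Q* = 22.
The floor of 53 is above the equilibrium price 49, so it binds.
At P = 53: Qd = 267 - 5·53 = 2 and Qs = 7·53 - 321 = 50.
Surplus = Qs - Qd = 48.
Government expenditure = surplus × support price = 48 × 53 = 2544.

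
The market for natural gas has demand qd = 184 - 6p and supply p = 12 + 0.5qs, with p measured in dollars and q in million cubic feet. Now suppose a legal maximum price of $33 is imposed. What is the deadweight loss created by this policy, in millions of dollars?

Rearranging supply gives qs = 2p - 24. Without the control the market clears where 184 - 6p = 2p - 24, i.e. p* = 26 and q* = 28.
Since 33 is above p* = 26, the ceiling does not bind and the free-market outcome prevails.
Since the control does not bind, no trades are prevented and deadweight loss is zero.

0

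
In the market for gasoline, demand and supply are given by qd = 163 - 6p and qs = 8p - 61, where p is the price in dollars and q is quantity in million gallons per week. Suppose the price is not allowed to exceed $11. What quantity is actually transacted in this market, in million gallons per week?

27

Without the control the market clears where 163 - 6p = 8p - 61, i.e. p* = 16 and q* = 67.
Since 11 < 16, the ceiling is binding.
At p = 11: qd = 163 - 6·11 = 97 and qs = 8·11 - 61 = 27.
The quantity actually transacted is the short side, supply: 27.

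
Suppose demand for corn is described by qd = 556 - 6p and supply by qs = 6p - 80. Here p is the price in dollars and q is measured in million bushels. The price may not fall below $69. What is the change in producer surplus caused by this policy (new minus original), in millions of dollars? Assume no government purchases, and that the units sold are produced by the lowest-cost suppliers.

Equilibrium: 556 - 6p = 6p - 80, so 636 = 12p and p* = 53, q* = 238.
Since 69 > 53, the floor is binding.
At p = 69: qd = 556 - 6·69 = 142 and qs = 6·69 - 80 = 334.
Producer surplus without the control is ½ · (53 - 40/3) · 238 = 14161/3.
With the floor, 142 units are sold at 69. The supply price at q = 142 is 37, so PS = ½ · [(69 - 40/3) + (69 - 37)] · 142 = 18673/3.
Change in producer surplus = 18673/3 - 14161/3 = 1504.

1504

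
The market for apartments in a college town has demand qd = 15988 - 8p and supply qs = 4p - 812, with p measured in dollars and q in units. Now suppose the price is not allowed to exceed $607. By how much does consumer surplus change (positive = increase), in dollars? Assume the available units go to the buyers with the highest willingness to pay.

652639

In a free market, 15988 - 8p = 4p - 812 gives the equilibrium p* = 1400, q* = 4788.
Since 607 < 1400, the ceiling is binding.
At p = 607: qd = 15988 - 8·607 = 11132 and qs = 4·607 - 812 = 1616.
Consumer surplus without the control is ½ · (1998.5 - 1400) · 4788 = 1432809.
With the ceiling, 1616 units are sold at 607 (assume they go to the highest-value buyers). The demand price at q = 1616 is 1796.5, so CS = ½ · [(1998.5 - 607) + (1796.5 - 607)] · 1616 = 2085448.
Change in consumer surplus = 2085448 - 1432809 = 652639.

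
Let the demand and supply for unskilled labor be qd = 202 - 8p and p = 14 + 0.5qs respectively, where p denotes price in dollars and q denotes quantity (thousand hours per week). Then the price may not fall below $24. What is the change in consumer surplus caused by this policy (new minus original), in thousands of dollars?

Rearranging supply gives qs = 2p - 28. Setting quantity demanded equal to quantity supplied, 202 - 8p = 2p - 28, gives p* = 23 and q* = 18.
Since 24 > 23, the floor is binding.
At p = 24: qd = 202 - 8·24 = 10 and qs = 2·24 - 28 = 20.
Consumer surplus without the control is ½ · (25.25 - 23) · 18 = 20.25.
With the floor, consumers buy 10 units at 24, so CS = ½ · (25.25 - 24) · 10 = 6.25.
Change in consumer surplus = 6.25 - 20.25 = -14.

-14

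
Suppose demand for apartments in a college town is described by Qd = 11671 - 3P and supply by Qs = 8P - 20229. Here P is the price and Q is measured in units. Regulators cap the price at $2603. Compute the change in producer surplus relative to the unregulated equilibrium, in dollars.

Equilibrium: 11671 - 3P = 8P - 20229, so 31900 = 11P and P* = 2900, Q* = 2971.
Since 2603 < 2900, the ceiling is binding.
At P = 2603: Qd = 11671 - 3·2603 = 3862 and Qs = 8·2603 - 20229 = 595.
Producer surplus without the control is ½ · (2900 - 2528.625) · 2971 = 551677.5625.
With the ceiling, producers sell 595 units at 2603, so PS = ½ · (2603 - 2528.625) · 595 = 22126.5625.
Change in producer surplus = 22126.5625 - 551677.5625 = -529551.

-529551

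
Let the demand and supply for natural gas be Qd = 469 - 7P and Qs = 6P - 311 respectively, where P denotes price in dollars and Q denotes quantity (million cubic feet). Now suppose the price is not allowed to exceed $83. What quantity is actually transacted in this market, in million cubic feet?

49

Without the control the market clears where 469 - 7P = 6P - 311, i.e. P* = 60 and Q* = 49.
Since 83 is above P* = 60, the ceiling does not bind and the free-market outcome prevails.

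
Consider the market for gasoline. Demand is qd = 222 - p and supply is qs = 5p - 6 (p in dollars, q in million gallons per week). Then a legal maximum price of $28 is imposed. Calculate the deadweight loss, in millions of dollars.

Setting quantity demanded equal to quantity supplied, 222 - p = 5p - 6, gives p* = 38 and q* = 184.
Since 28 < 38, the ceiling is binding.
At p = 28: qd = 222 - 28 = 194 and qs = 5·28 - 6 = 134.
Quantity traded falls to 134. At q = 134 the demand price is 222 - 134 = 88 and the supply price is (6 + 134)/5 = 28.
Deadweight loss = ½ · (88 - 28) · (184 - 134) = ½ · 60 · 50 = 1500.

1500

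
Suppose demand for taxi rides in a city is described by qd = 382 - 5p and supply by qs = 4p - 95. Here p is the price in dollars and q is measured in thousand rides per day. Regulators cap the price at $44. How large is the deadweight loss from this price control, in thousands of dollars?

Without the control the market clears where 382 - 5p = 4p - 95, i.e. p* = 53 and q* = 117.
Because the ceiling (44) lies below the market-clearing price, it is binding.
At p = 44: qd = 382 - 5·44 = 162 and qs = 4·44 - 95 = 81.
Quantity traded falls to 81. At q = 81 the demand price is (382 - 81)/5 = 60.2 and the supply price is (95 + 81)/4 = 44.
Deadweight loss = ½ · (60.2 - 44) · (117 - 81) = ½ · 16.2 · 36 = 291.6.

291.6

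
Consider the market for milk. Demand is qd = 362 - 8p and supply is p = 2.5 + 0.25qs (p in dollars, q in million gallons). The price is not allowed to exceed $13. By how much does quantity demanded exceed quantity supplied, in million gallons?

216

Rearranging supply gives qs = 4p - 10. Equilibrium: 362 - 8p = 4p - 10, so 372 = 12p and p* = 31, q* = 114.
Because the ceiling (13) lies below the market-clearing price, it is binding.
At p = 13: qd = 362 - 8·13 = 258 and qs = 4·13 - 10 = 42.
Shortage = qd - qs = 258 - 42 = 216.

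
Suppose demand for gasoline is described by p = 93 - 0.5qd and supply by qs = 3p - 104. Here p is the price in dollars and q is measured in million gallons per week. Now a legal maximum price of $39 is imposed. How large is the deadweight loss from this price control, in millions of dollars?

Rearranging demand gives qd = 186 - 2p. Equilibrium: 186 - 2p = 3p - 104, so 290 = 5p and p* = 58, q* = 70.
Because the ceiling (39) lies below the market-clearing price, it is binding.
At p = 39: qd = 186 - 2·39 = 108 and qs = 3·39 - 104 = 13.
Quantity traded falls to 13. At q = 13 the demand price is (186 - 13)/2 = 86.5 and the supply price is (104 + 13)/3 = 39.
Deadweight loss = ½ · (86.5 - 39) · (70 - 13) = ½ · 47.5 · 57 = 1353.75.

1353.75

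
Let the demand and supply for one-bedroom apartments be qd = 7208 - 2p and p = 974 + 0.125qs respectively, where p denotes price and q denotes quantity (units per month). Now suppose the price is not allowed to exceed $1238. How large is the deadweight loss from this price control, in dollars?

Rearranging supply gives qs = 8p - 7792. Equilibrium: 7208 - 2p = 8p - 7792, so 15000 = 10p and p* = 1500, q* = 4208.
The ceiling of 1238 is below the equilibrium price 1500, so it binds.
At p = 1238: qd = 7208 - 2·1238 = 4732 and qs = 8·1238 - 7792 = 2112.
Quantity traded falls to 2112. At q = 2112 the demand price is (7208 - 2112)/2 = 2548 and the supply price is (7792 + 2112)/8 = 1238.
Deadweight loss = ½ · (2548 - 1238) · (4208 - 2112) = ½ · 1310 · 2096 = 1372880.

1372880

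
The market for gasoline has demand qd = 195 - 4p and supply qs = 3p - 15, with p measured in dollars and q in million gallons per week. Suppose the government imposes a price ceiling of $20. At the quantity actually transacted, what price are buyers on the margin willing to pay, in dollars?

37.5

Setting quantity demanded equal to quantity supplied, 195 - 4p = 3p - 15, gives p* = 30 and q* = 75.
Because the ceiling (20) lies below the market-clearing price, it is binding.
At p = 20: qd = 195 - 4·20 = 115 and qs = 3·20 - 15 = 45.
Only 45 units reach the market. On the demand curve, the marginal buyer's willingness to pay at q = 45 is (195 - 45)/4 = 37.5.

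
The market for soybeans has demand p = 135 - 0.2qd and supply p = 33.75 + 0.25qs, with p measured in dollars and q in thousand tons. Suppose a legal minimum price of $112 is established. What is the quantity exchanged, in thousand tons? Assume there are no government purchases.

115

Rearranging demand gives qd = 675 - 5p; rearranging supply gives qs = 4p - 135. In a free market, 675 - 5p = 4p - 135 gives the equilibrium p* = 90, q* = 225.
Because the floor (112) lies above the market-clearing price, it is binding.
At p = 112: qd = 675 - 5·112 = 115 and qs = 4·112 - 135 = 313.
The quantity actually transacted is the short side, demand: 115.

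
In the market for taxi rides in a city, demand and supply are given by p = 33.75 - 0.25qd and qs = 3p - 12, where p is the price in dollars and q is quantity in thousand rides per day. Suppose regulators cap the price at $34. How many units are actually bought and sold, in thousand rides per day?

Rearranging demand gives qd = 135 - 4p. Without the control the market clears where 135 - 4p = 3p - 12, i.e. p* = 21 and q* = 51.
The ceiling of 34 is above the equilibrium price 21, so it is not binding; the market clears at p* = 21, q* = 51.

51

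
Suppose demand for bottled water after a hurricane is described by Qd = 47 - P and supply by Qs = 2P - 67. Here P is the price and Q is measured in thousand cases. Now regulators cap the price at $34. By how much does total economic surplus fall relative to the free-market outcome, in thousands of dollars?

48

Setting quantity demanded equal to quantity supplied, 47 - P = 2P - 67, gives P* = 38 and Q* = 9.
The ceiling of 34 is below the equilibrium price 38, so it binds.
At P = 34: Qd = 47 - 34 = 13 and Qs = 2·34 - 67 = 1.
Quantity traded falls to 1. At Q = 1 the demand price is 47 - 1 = 46 and the supply price is (67 + 1)/2 = 34.
Deadweight loss = ½ · (46 - 34) · (9 - 1) = ½ · 12 · 8 = 48.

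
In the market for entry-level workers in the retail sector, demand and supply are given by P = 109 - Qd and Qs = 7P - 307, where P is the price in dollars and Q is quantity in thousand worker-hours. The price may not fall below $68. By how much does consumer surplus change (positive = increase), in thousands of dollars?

Rearranging demand gives Qd = 109 - P. Without the control the market clears where 109 - P = 7P - 307, i.e. P* = 52 and Q* = 57.
Since 68 > 52, the floor is binding.
At P = 68: Qd = 109 - 68 = 41 and Qs = 7·68 - 307 = 169.
Consumer surplus without the control is ½ · (109 - 52) · 57 = 1624.5.
With the floor, consumers buy 41 units at 68, so CS = ½ · (109 - 68) · 41 = 840.5.
Change in consumer surplus = 840.5 - 1624.5 = -784.

-784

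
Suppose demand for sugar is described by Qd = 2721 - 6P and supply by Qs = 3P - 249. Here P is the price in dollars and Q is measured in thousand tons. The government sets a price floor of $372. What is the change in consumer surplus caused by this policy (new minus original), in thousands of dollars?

Without the control the market clears where 2721 - 6P = 3P - 249, i.e. P* = 330 and Q* = 741.
Since 372 > 330, the floor is binding.
At P = 372: Qd = 2721 - 6·372 = 489 and Qs = 3·372 - 249 = 867.
Consumer surplus without the control is ½ · (453.5 - 330) · 741 = 45756.75.
With the floor, consumers buy 489 units at 372, so CS = ½ · (453.5 - 372) · 489 = 19926.75.
Change in consumer surplus = 19926.75 - 45756.75 = -25830.

-25830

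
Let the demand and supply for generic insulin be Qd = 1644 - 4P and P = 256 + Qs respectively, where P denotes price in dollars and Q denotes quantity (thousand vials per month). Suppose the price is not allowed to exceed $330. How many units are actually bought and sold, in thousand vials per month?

Rearranging supply gives Qs = P - 256. Setting quantity demanded equal to quantity supplied, 1644 - 4P = P - 256, gives P* = 380 and Q* = 124.
The ceiling of 330 is below the equilibrium price 380, so it binds.
At P = 330: Qd = 1644 - 4·330 = 324 and Qs = 330 - 256 = 74.
The quantity actually transacted is the short side, supply: 74.

74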